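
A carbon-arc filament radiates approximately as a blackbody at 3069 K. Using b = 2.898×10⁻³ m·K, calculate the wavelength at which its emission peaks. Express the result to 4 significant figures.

Wien's displacement law: λ_max = b/T = (2.898×10⁻³ m·K)/(3069 K) = 9.4428×10⁻⁷ m.
That is 0.9443 μm, in the infrared range.

λ_max ≈ 0.9443 μm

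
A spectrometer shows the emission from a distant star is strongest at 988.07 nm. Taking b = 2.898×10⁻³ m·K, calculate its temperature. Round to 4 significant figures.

Wien's law gives T = b/λ_max = (2.898×10⁻³ m·K)/(9.8807×10⁻⁷ m) = 2933 K.

T ≈ 2933 K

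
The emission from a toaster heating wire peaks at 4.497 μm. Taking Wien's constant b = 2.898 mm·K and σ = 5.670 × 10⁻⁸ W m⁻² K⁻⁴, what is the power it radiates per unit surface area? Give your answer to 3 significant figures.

Wien's law: T = b/λ_max = 2.898×10⁻³/4.497×10⁻⁶ = 644.430 K.
Then I = σT⁴ = 5.670×10⁻⁸×(644.430)⁴ = 9.78×10³ W/m².

I ≈ 9.78×10³ W/m²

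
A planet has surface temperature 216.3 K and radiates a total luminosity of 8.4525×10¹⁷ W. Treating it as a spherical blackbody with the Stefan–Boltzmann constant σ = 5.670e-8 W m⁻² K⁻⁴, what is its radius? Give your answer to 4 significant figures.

R ≈ 2.328×10⁷ m

L = 4πR²σT⁴ ⇒ R = √(L/(4πσT⁴)).
σT⁴ = 124.111 W/m², so R = √(8.4525×10¹⁷/(4π×124.111)) = 2.328×10⁷ m.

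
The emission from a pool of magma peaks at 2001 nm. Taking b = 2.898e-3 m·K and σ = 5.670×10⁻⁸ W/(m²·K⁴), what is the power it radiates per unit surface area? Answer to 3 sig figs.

I ≈ 2.49×10⁵ W/m²

Wien's law: T = b/λ_max = 2.898×10⁻³/2.001×10⁻⁶ = 1448.28 K.
Then I = σT⁴ = 5.670×10⁻⁸×(1448.28)⁴ = 2.49×10⁵ W/m².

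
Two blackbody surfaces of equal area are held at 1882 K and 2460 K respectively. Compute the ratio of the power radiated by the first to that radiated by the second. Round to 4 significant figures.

With equal areas, P₁/P₂ = (T₁/T₂)⁴ = (1882/2460)⁴ = 0.3426.

P₁/P₂ ≈ 0.3426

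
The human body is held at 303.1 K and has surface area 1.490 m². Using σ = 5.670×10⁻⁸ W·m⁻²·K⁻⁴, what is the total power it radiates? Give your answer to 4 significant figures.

P ≈ 713.0 W

Area A = 1.490 m².
P = σAT⁴ = 5.670×10⁻⁸ × 1.490 × (303.1)⁴ = 713.0 W.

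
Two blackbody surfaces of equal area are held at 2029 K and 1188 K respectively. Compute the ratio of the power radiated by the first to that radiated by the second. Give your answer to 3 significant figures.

P₁/P₂ ≈ 8.51

With equal areas, P₁/P₂ = (T₁/T₂)⁴ = (2029/1188)⁴ = 8.51.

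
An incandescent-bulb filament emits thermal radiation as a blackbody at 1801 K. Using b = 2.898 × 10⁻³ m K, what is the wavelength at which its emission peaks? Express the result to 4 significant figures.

Wien's displacement law: λ_max = b/T = (2.898×10⁻³ m·K)/(1801 K) = 1.6091×10⁻⁶ m.
That is 1609 nm, in the infrared range.

λ_max ≈ 1609 nm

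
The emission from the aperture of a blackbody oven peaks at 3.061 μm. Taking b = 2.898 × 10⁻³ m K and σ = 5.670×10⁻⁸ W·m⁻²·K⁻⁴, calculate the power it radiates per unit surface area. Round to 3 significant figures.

Wien's law: T = b/λ_max = 2.898×10⁻³/3.061×10⁻⁶ = 946.749 K.
Then I = σT⁴ = 5.670×10⁻⁸×(946.749)⁴ = 4.56×10⁴ W/m².

I ≈ 4.56×10⁴ W/m²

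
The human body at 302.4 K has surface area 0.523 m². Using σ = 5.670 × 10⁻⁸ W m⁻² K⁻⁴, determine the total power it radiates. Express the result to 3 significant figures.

Area A = 0.523 m².
P = σAT⁴ = 5.670×10⁻⁸ × 0.523 × (302.4)⁴ = 248 W.

P ≈ 248 W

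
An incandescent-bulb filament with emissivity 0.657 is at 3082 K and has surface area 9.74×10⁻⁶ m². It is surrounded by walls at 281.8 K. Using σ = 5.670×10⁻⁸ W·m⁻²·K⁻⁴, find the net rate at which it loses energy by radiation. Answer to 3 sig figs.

Net loss ≈ 32.7 W

Area A = 9.74×10⁻⁶ m².
Net radiated power P_net = εσA(T⁴ − T₀⁴) = 0.657×5.670×10⁻⁸×9.74×10⁻⁶×(3082⁴ − 281.8⁴).
T⁴ − T₀⁴ = 9.02258×10¹³ − 6.30615×10⁹ = 9.02195×10¹³ K⁴, so P_net = 32.7 W.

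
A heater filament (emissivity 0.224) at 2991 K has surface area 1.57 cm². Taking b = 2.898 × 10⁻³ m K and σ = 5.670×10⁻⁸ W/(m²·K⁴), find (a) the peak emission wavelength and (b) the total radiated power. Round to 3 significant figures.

λ_max ≈ 0.969 μm; P ≈ 160 W

(a) λ_max = b/T = 2.898×10⁻³/2991 = 9.689×10⁻⁷ m = 0.969 μm.
Area A = 1.57 cm² = 1.57×10⁻⁴ m².
(b) P = εσAT⁴ = 0.224×5.670×10⁻⁸×1.57×10⁻⁴×(2991)⁴ = 160 W.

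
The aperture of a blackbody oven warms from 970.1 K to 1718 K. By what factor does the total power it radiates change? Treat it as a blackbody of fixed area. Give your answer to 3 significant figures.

P₂/P₁ ≈ 9.84

P ∝ T⁴, so P₂/P₁ = (T₂/T₁)⁴ = (1718/970.1)⁴ = (1.77095)⁴ = 9.84.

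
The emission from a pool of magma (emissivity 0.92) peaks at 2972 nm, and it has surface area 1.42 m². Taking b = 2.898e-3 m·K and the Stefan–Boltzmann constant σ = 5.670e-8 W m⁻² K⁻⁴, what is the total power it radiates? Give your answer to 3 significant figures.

Wien's law: T = b/λ_max = 2.898×10⁻³/2.972×10⁻⁶ = 975.101 K.
Area A = 1.42 m².
Then P = εσAT⁴ = 0.92×5.670×10⁻⁸×1.42×(975.101)⁴ = 6.70×10⁴ W.

P ≈ 6.70×10⁴ W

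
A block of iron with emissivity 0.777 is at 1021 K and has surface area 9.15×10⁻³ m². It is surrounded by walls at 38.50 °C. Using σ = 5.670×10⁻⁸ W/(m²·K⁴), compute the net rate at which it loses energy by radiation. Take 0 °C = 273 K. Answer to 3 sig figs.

Net loss ≈ 434 W

Surroundings: T = 38.50 °C + 273 = 311.50 K.
Area A = 9.15×10⁻³ m².
Net radiated power P_net = εσA(T⁴ − T₀⁴) = 0.777×5.670×10⁻⁸×9.15×10⁻³×(1021⁴ − 311.50⁴).
T⁴ − T₀⁴ = 1.08668×10¹² − 9.41526×10⁹ = 1.07726×10¹² K⁴, so P_net = 434 W.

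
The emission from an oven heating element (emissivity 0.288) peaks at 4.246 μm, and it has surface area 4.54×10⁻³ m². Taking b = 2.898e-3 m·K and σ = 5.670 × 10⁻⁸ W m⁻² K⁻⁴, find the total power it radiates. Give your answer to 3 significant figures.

Wien's law: T = b/λ_max = 2.898×10⁻³/4.246×10⁻⁶ = 682.525 K.
Area A = 4.54×10⁻³ m².
Then P = εσAT⁴ = 0.288×5.670×10⁻⁸×4.54×10⁻³×(682.525)⁴ = 16.1 W.

P ≈ 16.1 W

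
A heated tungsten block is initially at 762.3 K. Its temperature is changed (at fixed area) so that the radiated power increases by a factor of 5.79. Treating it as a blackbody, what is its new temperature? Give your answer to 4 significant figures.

P ∝ T⁴, so T₂/T₁ = (P₂/P₁)^(1/4) = (5.79)^(1/4) = 1.55121.
T₂ = 762.3 × 1.55121 = 1182 K.

T₂ ≈ 1182 K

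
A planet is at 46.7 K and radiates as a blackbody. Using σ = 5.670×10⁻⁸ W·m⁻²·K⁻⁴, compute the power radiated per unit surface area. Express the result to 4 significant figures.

Stefan–Boltzmann: I = σT⁴ = 5.670×10⁻⁸ × (46.7)⁴ = 0.2697 W/m².

I ≈ 0.2697 W/m²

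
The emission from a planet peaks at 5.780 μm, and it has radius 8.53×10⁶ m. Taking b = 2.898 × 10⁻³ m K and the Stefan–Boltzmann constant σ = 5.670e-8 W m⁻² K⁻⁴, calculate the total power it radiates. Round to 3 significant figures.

P ≈ 3.28×10¹⁸ W

Wien's law: T = b/λ_max = 2.898×10⁻³/5.780×10⁻⁶ = 501.384 K.
Surface area A = 4πR² = 4π(8.53×10⁶ m)² = 9.14340×10¹⁴ m².
Then P = σAT⁴ = 5.670×10⁻⁸×9.14340×10¹⁴×(501.384)⁴ = 3.28×10¹⁸ W.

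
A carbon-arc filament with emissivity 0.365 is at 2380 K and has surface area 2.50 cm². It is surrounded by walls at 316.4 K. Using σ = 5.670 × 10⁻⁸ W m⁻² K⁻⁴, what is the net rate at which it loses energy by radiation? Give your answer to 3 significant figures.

Net loss ≈ 166 W

Area A = 2.50 cm² = 2.50×10⁻⁴ m².
Net radiated power P_net = εσA(T⁴ − T₀⁴) = 0.365×5.670×10⁻⁸×2.50×10⁻⁴×(2380⁴ − 316.4⁴).
T⁴ − T₀⁴ = 3.20854×10¹³ − 1.00218×10¹⁰ = 3.20754×10¹³ K⁴, so P_net = 166 W.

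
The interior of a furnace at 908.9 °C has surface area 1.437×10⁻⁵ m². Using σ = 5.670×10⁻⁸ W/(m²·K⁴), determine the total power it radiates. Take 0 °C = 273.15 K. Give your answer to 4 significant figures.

T = 908.9 °C + 273.15 = 1182.05 K.
Area A = 1.437×10⁻⁵ m².
P = σAT⁴ = 5.670×10⁻⁸ × 1.437×10⁻⁵ × (1182.05)⁴ = 1.591 W.

P ≈ 1.591 W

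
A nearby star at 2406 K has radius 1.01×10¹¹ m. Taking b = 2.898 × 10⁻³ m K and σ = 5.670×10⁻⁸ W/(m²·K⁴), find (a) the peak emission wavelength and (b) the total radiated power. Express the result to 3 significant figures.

λ_max ≈ 1.20 μm; P ≈ 2.44×10²⁹ W

(a) λ_max = b/T = 2.898×10⁻³/2406 = 1.204×10⁻⁶ m = 1.20 μm.
Surface area A = 4πR² = 4π(1.01×10¹¹ m)² = 1.28190×10²³ m².
(b) P = σAT⁴ = 5.670×10⁻⁸×1.28190×10²³×(2406)⁴ = 2.44×10²⁹ W.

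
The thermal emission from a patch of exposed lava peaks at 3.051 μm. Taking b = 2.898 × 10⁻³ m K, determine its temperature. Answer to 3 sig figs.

T ≈ 950 K

Wien's law gives T = b/λ_max = (2.898×10⁻³ m·K)/(3.051×10⁻⁶ m) = 950 K.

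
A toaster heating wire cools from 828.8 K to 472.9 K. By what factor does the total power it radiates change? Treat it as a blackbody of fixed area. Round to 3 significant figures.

P ∝ T⁴, so P₂/P₁ = (T₂/T₁)⁴ = (472.9/828.8)⁴ = (0.570584)⁴ = 0.106.

P₂/P₁ ≈ 0.106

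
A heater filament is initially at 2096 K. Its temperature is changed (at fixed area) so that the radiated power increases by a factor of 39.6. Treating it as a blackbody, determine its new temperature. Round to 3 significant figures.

T₂ ≈ 5.26×10³ K

P ∝ T⁴, so T₂/T₁ = (P₂/P₁)^(1/4) = (39.6)^(1/4) = 2.50856.
T₂ = 2096 × 2.50856 = 5.26×10³ K.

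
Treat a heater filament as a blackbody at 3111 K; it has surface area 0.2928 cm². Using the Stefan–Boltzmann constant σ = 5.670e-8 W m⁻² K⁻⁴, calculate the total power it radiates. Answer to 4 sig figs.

P ≈ 155.5 W

Area A = 0.2928 cm² = 2.928×10⁻⁵ m².
P = σAT⁴ = 5.670×10⁻⁸ × 2.928×10⁻⁵ × (3111)⁴ = 155.5 W.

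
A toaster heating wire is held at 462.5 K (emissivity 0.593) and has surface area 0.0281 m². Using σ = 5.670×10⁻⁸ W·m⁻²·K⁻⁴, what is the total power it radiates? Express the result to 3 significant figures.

Area A = 0.0281 m².
P = εσAT⁴ = 0.593 × 5.670×10⁻⁸ × 0.0281 × (462.5)⁴ = 43.2 W.

P ≈ 43.2 W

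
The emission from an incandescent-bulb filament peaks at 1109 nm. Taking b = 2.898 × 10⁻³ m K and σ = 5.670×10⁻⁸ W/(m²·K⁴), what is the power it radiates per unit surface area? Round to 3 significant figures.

I ≈ 2.64×10⁶ W/m²

Wien's law: T = b/λ_max = 2.898×10⁻³/1.109×10⁻⁶ = 2613.17 K.
Then I = σT⁴ = 5.670×10⁻⁸×(2613.17)⁴ = 2.64×10⁶ W/m².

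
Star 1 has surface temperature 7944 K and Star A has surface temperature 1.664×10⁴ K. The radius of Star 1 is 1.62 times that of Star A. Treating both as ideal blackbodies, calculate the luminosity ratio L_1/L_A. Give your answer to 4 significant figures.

L_1/L_A ≈ 0.1363

L ∝ R²T⁴, so L_1/L_A = (R_1/R_A)²(T_1/T_A)⁴ = (1.62)² × (7944/1.664×10⁴)⁴ = 2.6244 × 0.0519450 = 0.1363.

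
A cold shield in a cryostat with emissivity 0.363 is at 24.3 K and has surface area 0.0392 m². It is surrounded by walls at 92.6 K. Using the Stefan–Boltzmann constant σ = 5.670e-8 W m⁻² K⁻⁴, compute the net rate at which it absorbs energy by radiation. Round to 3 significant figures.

Net gain ≈ 0.0590 W

Area A = 0.0392 m².
Net radiated power P_net = εσA(T⁴ − T₀⁴) = 0.363×5.670×10⁻⁸×0.0392×(24.3⁴ − 92.6⁴).
T⁴ − T₀⁴ = 3.48678×10⁵ − 7.35265×10⁷ = -7.31778×10⁷ K⁴, so P_net = -0.0590 W — negative, meaning a net gain of 0.0590 W.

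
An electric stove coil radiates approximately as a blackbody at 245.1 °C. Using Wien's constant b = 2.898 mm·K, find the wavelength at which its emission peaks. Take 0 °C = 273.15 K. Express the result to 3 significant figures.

λ_max ≈ 5.59 μm

T = 245.1 °C + 273.15 = 518.25 K.
Wien's displacement law: λ_max = b/T = (2.898×10⁻³ m·K)/(518.25 K) = 5.592×10⁻⁶ m.
That is 5.59 μm, in the infrared range.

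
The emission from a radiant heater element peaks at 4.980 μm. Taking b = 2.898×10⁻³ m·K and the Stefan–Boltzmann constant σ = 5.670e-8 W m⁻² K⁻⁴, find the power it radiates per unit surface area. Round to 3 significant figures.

Wien's law: T = b/λ_max = 2.898×10⁻³/4.980×10⁻⁶ = 581.928 K.
Then I = σT⁴ = 5.670×10⁻⁸×(581.928)⁴ = 6.50×10³ W/m².

I ≈ 6.50×10³ W/m²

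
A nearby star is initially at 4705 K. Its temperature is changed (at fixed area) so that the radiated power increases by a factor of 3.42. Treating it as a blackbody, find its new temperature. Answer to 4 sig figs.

P ∝ T⁴, so T₂/T₁ = (P₂/P₁)^(1/4) = (3.42)^(1/4) = 1.35990.
T₂ = 4705 × 1.35990 = 6398 K.

T₂ ≈ 6398 K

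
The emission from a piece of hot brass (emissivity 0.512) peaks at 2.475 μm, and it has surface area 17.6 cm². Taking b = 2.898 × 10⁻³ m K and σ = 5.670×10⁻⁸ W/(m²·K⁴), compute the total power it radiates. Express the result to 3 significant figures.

Wien's law: T = b/λ_max = 2.898×10⁻³/2.475×10⁻⁶ = 1170.91 K.
Area A = 17.6 cm² = 1.76×10⁻³ m².
Then P = εσAT⁴ = 0.512×5.670×10⁻⁸×1.76×10⁻³×(1170.91)⁴ = 96.0 W.

P ≈ 96.0 W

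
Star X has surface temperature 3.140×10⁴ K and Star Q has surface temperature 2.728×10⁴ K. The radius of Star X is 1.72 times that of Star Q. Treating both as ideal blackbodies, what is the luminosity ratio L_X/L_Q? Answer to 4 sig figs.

L ∝ R²T⁴, so L_X/L_Q = (R_X/R_Q)²(T_X/T_Q)⁴ = (1.72)² × (3.140×10⁴/2.728×10⁴)⁴ = 2.9584 × 1.75526 = 5.193.

L_X/L_Q ≈ 5.193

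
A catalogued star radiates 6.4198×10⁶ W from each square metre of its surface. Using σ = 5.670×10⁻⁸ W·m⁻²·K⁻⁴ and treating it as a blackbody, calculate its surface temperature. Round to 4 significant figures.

T ≈ 3262 K

I = σT⁴, so T = (I/σ)^(1/4) = (6.4198×10⁶/(5.670×10⁻⁸))^(1/4) = 3262 K.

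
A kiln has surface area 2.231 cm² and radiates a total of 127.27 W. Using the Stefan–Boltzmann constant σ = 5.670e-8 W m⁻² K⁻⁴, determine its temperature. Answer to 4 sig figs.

T ≈ 1781 K

Area A = 2.231 cm² = 2.231×10⁻⁴ m².
P = σAT⁴ ⇒ T = (P/(σA))^(1/4) = (127.27/(5.670×10⁻⁸×2.231×10⁻⁴))^(1/4) = 1781 K.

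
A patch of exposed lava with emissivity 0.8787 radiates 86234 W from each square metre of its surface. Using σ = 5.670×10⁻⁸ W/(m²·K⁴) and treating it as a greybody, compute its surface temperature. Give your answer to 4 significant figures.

T ≈ 1147 K

I = εσT⁴, so T = (I/εσ)^(1/4) = (86234/(0.8787×5.670×10⁻⁸))^(1/4) = 1147 K.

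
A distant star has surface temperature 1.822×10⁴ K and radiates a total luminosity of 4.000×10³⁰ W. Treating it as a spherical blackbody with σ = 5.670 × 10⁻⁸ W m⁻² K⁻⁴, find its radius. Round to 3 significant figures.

R ≈ 7.14×10⁹ m

L = 4πR²σT⁴ ⇒ R = √(L/(4πσT⁴)).
σT⁴ = 6.24851×10⁹ W/m², so R = √(4.000×10³⁰/(4π×6.24851×10⁹)) = 7.14×10⁹ m.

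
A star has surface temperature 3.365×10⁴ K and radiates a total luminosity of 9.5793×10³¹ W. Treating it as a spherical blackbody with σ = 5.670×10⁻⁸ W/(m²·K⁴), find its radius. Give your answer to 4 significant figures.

R ≈ 1.024×10¹⁰ m

L = 4πR²σT⁴ ⇒ R = √(L/(4πσT⁴)).
σT⁴ = 7.26981×10¹⁰ W/m², so R = √(9.5793×10³¹/(4π×7.26981×10¹⁰)) = 1.024×10¹⁰ m.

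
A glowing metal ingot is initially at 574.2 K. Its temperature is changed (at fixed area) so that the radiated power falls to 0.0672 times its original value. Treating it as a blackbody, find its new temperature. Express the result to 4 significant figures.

P ∝ T⁴, so T₂/T₁ = (P₂/P₁)^(1/4) = (0.0672)^(1/4) = 0.509146.
T₂ = 574.2 × 0.509146 = 292.4 K.

T₂ ≈ 292.4 K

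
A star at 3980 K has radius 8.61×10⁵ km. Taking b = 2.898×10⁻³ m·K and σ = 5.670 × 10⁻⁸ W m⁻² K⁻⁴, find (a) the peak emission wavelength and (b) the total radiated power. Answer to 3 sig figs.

(a) λ_max = b/T = 2.898×10⁻³/3980 = 7.281×10⁻⁷ m = 0.728 μm.
Surface area A = 4πR² = 4π(8.61×10⁸ m)² = 9.31571×10¹⁸ m².
(b) P = σAT⁴ = 5.670×10⁻⁸×9.31571×10¹⁸×(3980)⁴ = 1.33×10²⁶ W.

λ_max ≈ 0.728 μm; P ≈ 1.33×10²⁶ W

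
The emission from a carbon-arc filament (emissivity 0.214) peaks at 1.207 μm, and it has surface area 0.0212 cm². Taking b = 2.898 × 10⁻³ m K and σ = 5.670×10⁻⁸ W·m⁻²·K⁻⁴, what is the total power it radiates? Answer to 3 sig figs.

P ≈ 0.855 W

Wien's law: T = b/λ_max = 2.898×10⁻³/1.207×10⁻⁶ = 2400.99 K.
Area A = 0.0212 cm² = 2.12×10⁻⁶ m².
Then P = εσAT⁴ = 0.214×5.670×10⁻⁸×2.12×10⁻⁶×(2400.99)⁴ = 0.855 W.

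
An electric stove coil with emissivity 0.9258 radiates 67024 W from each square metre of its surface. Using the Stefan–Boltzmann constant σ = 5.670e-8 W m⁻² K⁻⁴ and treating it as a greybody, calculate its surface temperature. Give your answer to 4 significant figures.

T ≈ 1063 K

I = εσT⁴, so T = (I/εσ)^(1/4) = (67024/(0.9258×5.670×10⁻⁸))^(1/4) = 1063 K.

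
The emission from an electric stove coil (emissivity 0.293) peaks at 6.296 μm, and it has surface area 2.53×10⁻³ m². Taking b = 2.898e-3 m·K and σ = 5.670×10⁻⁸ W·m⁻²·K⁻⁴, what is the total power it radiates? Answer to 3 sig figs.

P ≈ 1.89 W

Wien's law: T = b/λ_max = 2.898×10⁻³/6.296×10⁻⁶ = 460.292 K.
Area A = 2.53×10⁻³ m².
Then P = εσAT⁴ = 0.293×5.670×10⁻⁸×2.53×10⁻³×(460.292)⁴ = 1.89 W.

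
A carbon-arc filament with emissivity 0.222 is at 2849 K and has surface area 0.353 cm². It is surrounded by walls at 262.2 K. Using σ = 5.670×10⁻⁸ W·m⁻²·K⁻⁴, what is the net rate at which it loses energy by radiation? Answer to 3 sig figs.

Net loss ≈ 29.3 W

Area A = 0.353 cm² = 3.53×10⁻⁵ m².
Net radiated power P_net = εσA(T⁴ − T₀⁴) = 0.222×5.670×10⁻⁸×3.53×10⁻⁵×(2849⁴ − 262.2⁴).
T⁴ − T₀⁴ = 6.58825×10¹³ − 4.72640×10⁹ = 6.58778×10¹³ K⁴, so P_net = 29.3 W.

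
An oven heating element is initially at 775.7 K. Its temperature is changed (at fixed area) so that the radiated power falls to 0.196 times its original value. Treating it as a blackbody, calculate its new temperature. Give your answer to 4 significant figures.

P ∝ T⁴, so T₂/T₁ = (P₂/P₁)^(1/4) = (0.196)^(1/4) = 0.665371.
T₂ = 775.7 × 0.665371 = 516.1 K.

T₂ ≈ 516.1 K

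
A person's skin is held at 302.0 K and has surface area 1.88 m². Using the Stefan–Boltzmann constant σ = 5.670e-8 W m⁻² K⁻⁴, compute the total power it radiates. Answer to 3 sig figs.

Area A = 1.88 m².
P = σAT⁴ = 5.670×10⁻⁸ × 1.88 × (302.0)⁴ = 887 W.

P ≈ 887 W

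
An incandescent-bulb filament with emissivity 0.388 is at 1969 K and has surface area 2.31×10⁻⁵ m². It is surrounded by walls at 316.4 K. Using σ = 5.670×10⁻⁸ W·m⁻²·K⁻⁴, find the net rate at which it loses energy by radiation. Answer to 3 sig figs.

Net loss ≈ 7.63 W

Area A = 2.31×10⁻⁵ m².
Net radiated power P_net = εσA(T⁴ − T₀⁴) = 0.388×5.670×10⁻⁸×2.31×10⁻⁵×(1969⁴ − 316.4⁴).
T⁴ − T₀⁴ = 1.50308×10¹³ − 1.00218×10¹⁰ = 1.50208×10¹³ K⁴, so P_net = 7.63 W.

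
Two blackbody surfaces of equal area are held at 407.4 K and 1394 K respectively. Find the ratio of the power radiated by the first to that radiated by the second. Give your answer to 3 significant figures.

With equal areas, P₁/P₂ = (T₁/T₂)⁴ = (407.4/1394)⁴ = 7.30×10⁻³.

P₁/P₂ ≈ 7.30×10⁻³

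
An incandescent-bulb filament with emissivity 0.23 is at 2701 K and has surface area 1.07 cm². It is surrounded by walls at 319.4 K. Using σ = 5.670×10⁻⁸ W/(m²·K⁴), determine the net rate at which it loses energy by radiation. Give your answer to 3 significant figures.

Net loss ≈ 74.3 W

Area A = 1.07 cm² = 1.07×10⁻⁴ m².
Net radiated power P_net = εσA(T⁴ − T₀⁴) = 0.23×5.670×10⁻⁸×1.07×10⁻⁴×(2701⁴ − 319.4⁴).
T⁴ − T₀⁴ = 5.32229×10¹³ − 1.04073×10¹⁰ = 5.32125×10¹³ K⁴, so P_net = 74.3 W.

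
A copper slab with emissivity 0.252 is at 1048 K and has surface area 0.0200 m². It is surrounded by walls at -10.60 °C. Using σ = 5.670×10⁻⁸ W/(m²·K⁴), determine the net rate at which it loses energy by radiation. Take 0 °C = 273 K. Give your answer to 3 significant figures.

Surroundings: T = -10.60 °C + 273 = 262.40 K.
Area A = 0.0200 m².
Net radiated power P_net = εσA(T⁴ − T₀⁴) = 0.252×5.670×10⁻⁸×0.0200×(1048⁴ − 262.40⁴).
T⁴ − T₀⁴ = 1.20627×10¹² − 4.74084×10⁹ = 1.20153×10¹² K⁴, so P_net = 343 W.

Net loss ≈ 343 W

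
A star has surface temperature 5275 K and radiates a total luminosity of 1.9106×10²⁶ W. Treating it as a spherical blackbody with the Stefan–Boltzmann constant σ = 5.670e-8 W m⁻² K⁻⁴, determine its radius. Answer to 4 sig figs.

L = 4πR²σT⁴ ⇒ R = √(L/(4πσT⁴)).
σT⁴ = 4.39008×10⁷ W/m², so R = √(1.9106×10²⁶/(4π×4.39008×10⁷)) = 5.885×10⁸ m.

R ≈ 5.885×10⁸ m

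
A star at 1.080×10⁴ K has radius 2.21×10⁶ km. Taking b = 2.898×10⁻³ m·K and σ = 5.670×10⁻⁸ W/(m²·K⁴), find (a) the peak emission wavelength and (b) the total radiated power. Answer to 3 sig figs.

λ_max ≈ 268 nm; P ≈ 4.73×10²⁸ W

(a) λ_max = b/T = 2.898×10⁻³/1.080×10⁴ = 2.683×10⁻⁷ m = 268 nm.
Surface area A = 4πR² = 4π(2.21×10⁹ m)² = 6.13754×10¹⁹ m².
(b) P = σAT⁴ = 5.670×10⁻⁸×6.13754×10¹⁹×(1.080×10⁴)⁴ = 4.73×10²⁸ W.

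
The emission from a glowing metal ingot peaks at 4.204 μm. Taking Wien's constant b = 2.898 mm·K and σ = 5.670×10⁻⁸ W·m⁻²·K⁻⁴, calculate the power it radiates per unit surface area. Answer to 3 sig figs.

Wien's law: T = b/λ_max = 2.898×10⁻³/4.204×10⁻⁶ = 689.343 K.
Then I = σT⁴ = 5.670×10⁻⁸×(689.343)⁴ = 1.28×10⁴ W/m².

I ≈ 1.28×10⁴ W/m²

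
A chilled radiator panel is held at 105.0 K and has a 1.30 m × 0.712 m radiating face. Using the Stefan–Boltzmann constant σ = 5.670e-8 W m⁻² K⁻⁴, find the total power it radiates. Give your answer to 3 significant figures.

P ≈ 6.38 W

Area A = 1.30 × 0.712 = 0.9256 m².
P = σAT⁴ = 5.670×10⁻⁸ × 0.9256 × (105.0)⁴ = 6.38 W.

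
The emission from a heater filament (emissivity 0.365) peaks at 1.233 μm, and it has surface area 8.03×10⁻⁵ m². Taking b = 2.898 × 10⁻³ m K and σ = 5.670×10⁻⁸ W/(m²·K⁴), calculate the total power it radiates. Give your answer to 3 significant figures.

Wien's law: T = b/λ_max = 2.898×10⁻³/1.233×10⁻⁶ = 2350.36 K.
Area A = 8.03×10⁻⁵ m².
Then P = εσAT⁴ = 0.365×5.670×10⁻⁸×8.03×10⁻⁵×(2350.36)⁴ = 50.7 W.

P ≈ 50.7 W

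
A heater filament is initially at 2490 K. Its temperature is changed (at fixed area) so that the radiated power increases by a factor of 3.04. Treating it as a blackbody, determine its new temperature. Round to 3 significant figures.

T₂ ≈ 3.29×10³ K

P ∝ T⁴, so T₂/T₁ = (P₂/P₁)^(1/4) = (3.04)^(1/4) = 1.32044.
T₂ = 2490 × 1.32044 = 3.29×10³ K.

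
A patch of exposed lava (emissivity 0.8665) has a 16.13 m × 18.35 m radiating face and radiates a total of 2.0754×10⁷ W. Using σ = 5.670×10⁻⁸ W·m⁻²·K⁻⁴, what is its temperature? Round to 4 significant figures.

T ≈ 1093 K

Area A = 16.13 × 18.35 = 295.986 m².
P = εσAT⁴ ⇒ T = (P/(εσA))^(1/4) = (2.0754×10⁷/(0.8665×5.670×10⁻⁸×295.986))^(1/4) = 1093 K.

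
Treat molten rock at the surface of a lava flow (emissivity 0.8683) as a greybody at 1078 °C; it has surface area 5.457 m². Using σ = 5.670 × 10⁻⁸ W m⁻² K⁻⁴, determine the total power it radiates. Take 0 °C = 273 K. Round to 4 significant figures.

P ≈ 8.950×10⁵ W

T = 1078 °C + 273 = 1351 K.
Area A = 5.457 m².
P = εσAT⁴ = 0.8683 × 5.670×10⁻⁸ × 5.457 × (1351)⁴ = 8.950×10⁵ W.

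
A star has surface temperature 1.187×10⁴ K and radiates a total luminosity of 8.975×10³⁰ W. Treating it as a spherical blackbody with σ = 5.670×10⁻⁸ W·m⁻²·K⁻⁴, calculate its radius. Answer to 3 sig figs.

R ≈ 2.52×10¹⁰ m

L = 4πR²σT⁴ ⇒ R = √(L/(4πσT⁴)).
σT⁴ = 1.12560×10⁹ W/m², so R = √(8.975×10³⁰/(4π×1.12560×10⁹)) = 2.52×10¹⁰ m.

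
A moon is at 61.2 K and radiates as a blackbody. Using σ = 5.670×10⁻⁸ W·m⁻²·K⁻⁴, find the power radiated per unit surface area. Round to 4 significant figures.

I ≈ 0.7954 W/m²

Stefan–Boltzmann: I = σT⁴ = 5.670×10⁻⁸ × (61.2)⁴ = 0.7954 W/m².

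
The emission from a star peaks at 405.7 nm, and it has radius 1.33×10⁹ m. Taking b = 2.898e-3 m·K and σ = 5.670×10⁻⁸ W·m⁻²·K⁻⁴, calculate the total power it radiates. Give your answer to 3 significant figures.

P ≈ 3.28×10²⁷ W

Wien's law: T = b/λ_max = 2.898×10⁻³/4.057×10⁻⁷ = 7143.21 K.
Surface area A = 4πR² = 4π(1.33×10⁹ m)² = 2.22287×10¹⁹ m².
Then P = σAT⁴ = 5.670×10⁻⁸×2.22287×10¹⁹×(7143.21)⁴ = 3.28×10²⁷ W.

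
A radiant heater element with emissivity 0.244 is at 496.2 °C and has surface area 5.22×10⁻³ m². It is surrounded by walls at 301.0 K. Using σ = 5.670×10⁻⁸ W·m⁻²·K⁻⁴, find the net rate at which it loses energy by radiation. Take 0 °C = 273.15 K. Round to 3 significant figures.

Net loss ≈ 24.7 W

T = 496.2 °C + 273.15 = 769.35 K.
Area A = 5.22×10⁻³ m².
Net radiated power P_net = εσA(T⁴ − T₀⁴) = 0.244×5.670×10⁻⁸×5.22×10⁻³×(769.35⁴ − 301.0⁴).
T⁴ − T₀⁴ = 3.50345×10¹¹ − 8.20854×10⁹ = 3.42136×10¹¹ K⁴, so P_net = 24.7 W.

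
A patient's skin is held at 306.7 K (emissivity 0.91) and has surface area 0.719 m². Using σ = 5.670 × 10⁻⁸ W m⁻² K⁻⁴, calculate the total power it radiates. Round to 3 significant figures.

Area A = 0.719 m².
P = εσAT⁴ = 0.91 × 5.670×10⁻⁸ × 0.719 × (306.7)⁴ = 328 W.

P ≈ 328 W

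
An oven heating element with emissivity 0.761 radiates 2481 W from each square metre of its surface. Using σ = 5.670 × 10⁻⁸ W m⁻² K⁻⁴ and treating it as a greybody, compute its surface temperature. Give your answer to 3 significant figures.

I = εσT⁴, so T = (I/εσ)^(1/4) = (2481/(0.761×5.670×10⁻⁸))^(1/4) = 490 K.

T ≈ 490 K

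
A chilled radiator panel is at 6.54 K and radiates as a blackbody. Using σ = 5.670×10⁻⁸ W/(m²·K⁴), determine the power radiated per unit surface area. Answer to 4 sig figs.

I ≈ 1.037×10⁻⁴ W/m²

Stefan–Boltzmann: I = σT⁴ = 5.670×10⁻⁸ × (6.54)⁴ = 1.037×10⁻⁴ W/m².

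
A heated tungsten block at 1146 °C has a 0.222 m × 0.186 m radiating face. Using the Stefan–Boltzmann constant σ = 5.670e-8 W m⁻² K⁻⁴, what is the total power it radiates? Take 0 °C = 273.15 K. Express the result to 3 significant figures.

T = 1146 °C + 273.15 = 1419.15 K.
Area A = 0.222 × 0.186 = 0.041292 m².
P = σAT⁴ = 5.670×10⁻⁸ × 0.041292 × (1419.15)⁴ = 9.50×10³ W.

P ≈ 9.50×10³ W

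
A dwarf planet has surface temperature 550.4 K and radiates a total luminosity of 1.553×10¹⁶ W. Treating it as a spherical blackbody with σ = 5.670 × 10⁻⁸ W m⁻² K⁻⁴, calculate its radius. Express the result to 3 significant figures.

L = 4πR²σT⁴ ⇒ R = √(L/(4πσT⁴)).
σT⁴ = 5203.51 W/m², so R = √(1.553×10¹⁶/(4π×5203.51)) = 4.87×10⁵ m.

R ≈ 4.87×10⁵ m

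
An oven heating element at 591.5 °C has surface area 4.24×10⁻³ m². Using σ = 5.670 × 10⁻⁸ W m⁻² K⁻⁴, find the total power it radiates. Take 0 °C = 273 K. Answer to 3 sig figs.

T = 591.5 °C + 273 = 864.5 K.
Area A = 4.24×10⁻³ m².
P = σAT⁴ = 5.670×10⁻⁸ × 4.24×10⁻³ × (864.5)⁴ = 134 W.

P ≈ 134 W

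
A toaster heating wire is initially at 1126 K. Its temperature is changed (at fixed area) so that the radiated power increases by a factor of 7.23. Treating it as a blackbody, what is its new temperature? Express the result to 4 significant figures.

T₂ ≈ 1846 K

P ∝ T⁴, so T₂/T₁ = (P₂/P₁)^(1/4) = (7.23)^(1/4) = 1.63978.
T₂ = 1126 × 1.63978 = 1846 K.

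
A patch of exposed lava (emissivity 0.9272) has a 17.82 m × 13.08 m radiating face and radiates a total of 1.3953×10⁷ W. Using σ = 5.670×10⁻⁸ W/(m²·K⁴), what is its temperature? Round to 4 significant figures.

T ≈ 1033 K

Area A = 17.82 × 13.08 = 233.086 m².
P = εσAT⁴ ⇒ T = (P/(εσA))^(1/4) = (1.3953×10⁷/(0.9272×5.670×10⁻⁸×233.086))^(1/4) = 1033 K.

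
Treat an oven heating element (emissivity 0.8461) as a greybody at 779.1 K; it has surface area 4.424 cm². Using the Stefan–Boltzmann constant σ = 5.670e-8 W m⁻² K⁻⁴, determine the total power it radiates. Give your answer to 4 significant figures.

Area A = 4.424 cm² = 4.424×10⁻⁴ m².
P = εσAT⁴ = 0.8461 × 5.670×10⁻⁸ × 4.424×10⁻⁴ × (779.1)⁴ = 7.820 W.

P ≈ 7.820 W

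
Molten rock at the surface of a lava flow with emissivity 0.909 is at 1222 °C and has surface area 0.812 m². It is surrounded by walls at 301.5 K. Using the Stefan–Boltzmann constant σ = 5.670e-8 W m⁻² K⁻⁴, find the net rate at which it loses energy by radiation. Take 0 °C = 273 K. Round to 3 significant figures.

T = 1222 °C + 273 = 1495 K.
Area A = 0.812 m².
Net radiated power P_net = εσA(T⁴ − T₀⁴) = 0.909×5.670×10⁻⁸×0.812×(1495⁴ − 301.5⁴).
T⁴ − T₀⁴ = 4.99534×10¹² − 8.26322×10⁹ = 4.98708×10¹² K⁴, so P_net = 2.09×10⁵ W.

Net loss ≈ 2.09×10⁵ W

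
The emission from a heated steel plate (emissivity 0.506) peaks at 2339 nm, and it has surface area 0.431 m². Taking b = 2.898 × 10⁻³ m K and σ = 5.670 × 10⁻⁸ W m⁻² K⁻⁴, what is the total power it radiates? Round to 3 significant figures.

Wien's law: T = b/λ_max = 2.898×10⁻³/2.339×10⁻⁶ = 1238.99 K.
Area A = 0.431 m².
Then P = εσAT⁴ = 0.506×5.670×10⁻⁸×0.431×(1238.99)⁴ = 2.91×10⁴ W.

P ≈ 2.91×10⁴ W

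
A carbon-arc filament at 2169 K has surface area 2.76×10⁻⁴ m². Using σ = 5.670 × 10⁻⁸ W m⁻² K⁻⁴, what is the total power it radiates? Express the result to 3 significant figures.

Area A = 2.76×10⁻⁴ m².
P = σAT⁴ = 5.670×10⁻⁸ × 2.76×10⁻⁴ × (2169)⁴ = 346 W.

P ≈ 346 W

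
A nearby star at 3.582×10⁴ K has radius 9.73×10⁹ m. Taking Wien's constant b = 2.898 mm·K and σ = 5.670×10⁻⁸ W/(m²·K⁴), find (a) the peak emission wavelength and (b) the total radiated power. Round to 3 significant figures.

λ_max ≈ 80.9 nm; P ≈ 1.11×10³² W

(a) λ_max = b/T = 2.898×10⁻³/3.582×10⁴ = 8.090×10⁻⁸ m = 80.9 nm.
Surface area A = 4πR² = 4π(9.73×10⁹ m)² = 1.18969×10²¹ m².
(b) P = σAT⁴ = 5.670×10⁻⁸×1.18969×10²¹×(3.582×10⁴)⁴ = 1.11×10³² W.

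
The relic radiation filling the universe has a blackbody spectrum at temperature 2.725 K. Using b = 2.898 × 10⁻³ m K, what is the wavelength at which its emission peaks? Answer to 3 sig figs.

λ_max ≈ 1.06×10⁻³ m

Wien's displacement law: λ_max = b/T = (2.898×10⁻³ m·K)/(2.725 K) = 1.063×10⁻³ m.
That is 1.06×10⁻³ m, in the microwave range.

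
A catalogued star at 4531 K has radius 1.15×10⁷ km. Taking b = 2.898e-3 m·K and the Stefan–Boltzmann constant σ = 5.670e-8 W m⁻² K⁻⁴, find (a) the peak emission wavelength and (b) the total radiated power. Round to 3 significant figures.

(a) λ_max = b/T = 2.898×10⁻³/4531 = 6.396×10⁻⁷ m = 640 nm.
Surface area A = 4πR² = 4π(1.15×10¹⁰ m)² = 1.66190×10²¹ m².
(b) P = σAT⁴ = 5.670×10⁻⁸×1.66190×10²¹×(4531)⁴ = 3.97×10²⁸ W.

λ_max ≈ 640 nm; P ≈ 3.97×10²⁸ W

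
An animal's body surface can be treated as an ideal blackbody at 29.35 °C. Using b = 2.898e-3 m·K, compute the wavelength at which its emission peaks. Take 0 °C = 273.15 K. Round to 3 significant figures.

λ_max ≈ 9.58 μm

T = 29.35 °C + 273.15 = 302.50 K.
Wien's displacement law: λ_max = b/T = (2.898×10⁻³ m·K)/(302.50 K) = 9.580×10⁻⁶ m.
That is 9.58 μm, in the infrared range.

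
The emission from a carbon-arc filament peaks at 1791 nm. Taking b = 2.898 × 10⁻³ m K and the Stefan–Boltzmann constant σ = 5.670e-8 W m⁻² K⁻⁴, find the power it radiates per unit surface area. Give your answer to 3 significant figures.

Wien's law: T = b/λ_max = 2.898×10⁻³/1.791×10⁻⁶ = 1618.09 K.
Then I = σT⁴ = 5.670×10⁻⁸×(1618.09)⁴ = 3.89×10⁵ W/m².

I ≈ 3.89×10⁵ W/m²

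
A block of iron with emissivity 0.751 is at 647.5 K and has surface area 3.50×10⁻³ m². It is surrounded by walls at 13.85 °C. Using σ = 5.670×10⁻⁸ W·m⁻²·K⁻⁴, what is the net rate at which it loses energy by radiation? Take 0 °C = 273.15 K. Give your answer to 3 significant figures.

Surroundings: T = 13.85 °C + 273.15 = 287.00 K.
Area A = 3.50×10⁻³ m².
Net radiated power P_net = εσA(T⁴ − T₀⁴) = 0.751×5.670×10⁻⁸×3.50×10⁻³×(647.5⁴ − 287.00⁴).
T⁴ − T₀⁴ = 1.75776×10¹¹ − 6.78465×10⁹ = 1.68991×10¹¹ K⁴, so P_net = 25.2 W.

Net loss ≈ 25.2 W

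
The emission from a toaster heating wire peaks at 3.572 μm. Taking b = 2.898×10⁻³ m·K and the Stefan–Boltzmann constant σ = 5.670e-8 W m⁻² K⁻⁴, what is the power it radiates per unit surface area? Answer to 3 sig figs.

Wien's law: T = b/λ_max = 2.898×10⁻³/3.572×10⁻⁶ = 811.310 K.
Then I = σT⁴ = 5.670×10⁻⁸×(811.310)⁴ = 2.46×10⁴ W/m².

I ≈ 2.46×10⁴ W/m²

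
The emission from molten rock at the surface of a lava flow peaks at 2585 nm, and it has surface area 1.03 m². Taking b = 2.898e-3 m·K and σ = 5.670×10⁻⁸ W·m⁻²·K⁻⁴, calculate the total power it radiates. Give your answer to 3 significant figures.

P ≈ 9.23×10⁴ W

Wien's law: T = b/λ_max = 2.898×10⁻³/2.585×10⁻⁶ = 1121.08 K.
Area A = 1.03 m².
Then P = σAT⁴ = 5.670×10⁻⁸×1.03×(1121.08)⁴ = 9.23×10⁴ W.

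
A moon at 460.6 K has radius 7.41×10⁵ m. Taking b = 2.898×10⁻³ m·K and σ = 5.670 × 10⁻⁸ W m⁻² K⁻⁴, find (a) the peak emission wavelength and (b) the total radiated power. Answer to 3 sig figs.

(a) λ_max = b/T = 2.898×10⁻³/460.6 = 6.292×10⁻⁶ m = 6.29 μm.
Surface area A = 4πR² = 4π(7.41×10⁵ m)² = 6.89996×10¹² m².
(b) P = σAT⁴ = 5.670×10⁻⁸×6.89996×10¹²×(460.6)⁴ = 1.76×10¹⁶ W.

λ_max ≈ 6.29 μm; P ≈ 1.76×10¹⁶ W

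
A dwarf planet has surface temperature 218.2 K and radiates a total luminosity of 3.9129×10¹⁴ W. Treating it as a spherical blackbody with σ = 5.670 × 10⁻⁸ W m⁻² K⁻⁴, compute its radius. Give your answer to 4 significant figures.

L = 4πR²σT⁴ ⇒ R = √(L/(4πσT⁴)).
σT⁴ = 128.529 W/m², so R = √(3.9129×10¹⁴/(4π×128.529)) = 4.922×10⁵ m.

R ≈ 4.922×10⁵ m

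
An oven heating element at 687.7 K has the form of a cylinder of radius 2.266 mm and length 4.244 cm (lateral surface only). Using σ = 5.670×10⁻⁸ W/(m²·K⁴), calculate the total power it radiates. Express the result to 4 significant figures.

P ≈ 7.663 W

Lateral area A = 2πrL = 2π×2.266×10⁻³×0.04244 = 6.04248×10⁻⁴ m².
P = σAT⁴ = 5.670×10⁻⁸ × 6.04248×10⁻⁴ × (687.7)⁴ = 7.663 W.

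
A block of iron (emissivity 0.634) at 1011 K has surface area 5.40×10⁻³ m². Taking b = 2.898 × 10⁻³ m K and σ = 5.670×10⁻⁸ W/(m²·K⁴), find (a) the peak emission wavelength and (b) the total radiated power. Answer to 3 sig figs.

(a) λ_max = b/T = 2.898×10⁻³/1011 = 2.866×10⁻⁶ m = 2.87 μm.
Area A = 5.40×10⁻³ m².
(b) P = εσAT⁴ = 0.634×5.670×10⁻⁸×5.40×10⁻³×(1011)⁴ = 203 W.

λ_max ≈ 2.87 μm; P ≈ 203 W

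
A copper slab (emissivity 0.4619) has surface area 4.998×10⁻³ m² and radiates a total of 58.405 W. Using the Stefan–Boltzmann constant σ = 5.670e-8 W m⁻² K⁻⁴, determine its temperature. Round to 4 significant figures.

T ≈ 817.3 K

Area A = 4.998×10⁻³ m².
P = εσAT⁴ ⇒ T = (P/(εσA))^(1/4) = (58.405/(0.4619×5.670×10⁻⁸×4.998×10⁻³))^(1/4) = 817.3 K.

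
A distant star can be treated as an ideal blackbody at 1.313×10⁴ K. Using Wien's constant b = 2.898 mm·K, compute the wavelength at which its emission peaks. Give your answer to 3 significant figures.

λ_max ≈ 221 nm

Wien's displacement law: λ_max = b/T = (2.898×10⁻³ m·K)/(1.313×10⁴ K) = 2.207×10⁻⁷ m.
That is 221 nm, in the ultraviolet range.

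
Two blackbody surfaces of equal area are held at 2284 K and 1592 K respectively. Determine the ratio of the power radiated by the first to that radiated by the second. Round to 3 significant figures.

P₁/P₂ ≈ 4.24

With equal areas, P₁/P₂ = (T₁/T₂)⁴ = (2284/1592)⁴ = 4.24.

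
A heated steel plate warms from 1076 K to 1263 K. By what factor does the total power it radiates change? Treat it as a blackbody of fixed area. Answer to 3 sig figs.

P ∝ T⁴, so P₂/P₁ = (T₂/T₁)⁴ = (1263/1076)⁴ = (1.17379)⁴ = 1.90.

P₂/P₁ ≈ 1.90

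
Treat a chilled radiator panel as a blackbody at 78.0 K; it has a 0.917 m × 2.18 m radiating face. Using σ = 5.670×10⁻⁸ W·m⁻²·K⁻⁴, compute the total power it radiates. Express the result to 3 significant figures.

P ≈ 4.20 W

Area A = 0.917 × 2.18 = 1.99906 m².
P = σAT⁴ = 5.670×10⁻⁸ × 1.99906 × (78.0)⁴ = 4.20 W.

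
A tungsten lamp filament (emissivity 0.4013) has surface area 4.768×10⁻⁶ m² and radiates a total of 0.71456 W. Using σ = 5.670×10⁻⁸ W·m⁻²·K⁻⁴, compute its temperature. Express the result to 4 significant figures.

Area A = 4.768×10⁻⁶ m².
P = εσAT⁴ ⇒ T = (P/(εσA))^(1/4) = (0.71456/(0.4013×5.670×10⁻⁸×4.768×10⁻⁶))^(1/4) = 1602 K.

T ≈ 1602 K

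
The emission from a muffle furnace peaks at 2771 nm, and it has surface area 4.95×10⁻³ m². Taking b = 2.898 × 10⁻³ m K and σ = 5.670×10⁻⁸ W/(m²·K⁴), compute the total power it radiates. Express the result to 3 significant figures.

Wien's law: T = b/λ_max = 2.898×10⁻³/2.771×10⁻⁶ = 1045.83 K.
Area A = 4.95×10⁻³ m².
Then P = σAT⁴ = 5.670×10⁻⁸×4.95×10⁻³×(1045.83)⁴ = 336 W.

P ≈ 336 W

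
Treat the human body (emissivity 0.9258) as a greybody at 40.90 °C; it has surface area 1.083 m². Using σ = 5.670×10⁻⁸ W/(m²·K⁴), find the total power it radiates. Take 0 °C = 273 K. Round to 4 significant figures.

P ≈ 551.9 W

T = 40.90 °C + 273 = 313.90 K.
Area A = 1.083 m².
P = εσAT⁴ = 0.9258 × 5.670×10⁻⁸ × 1.083 × (313.90)⁴ = 551.9 W.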